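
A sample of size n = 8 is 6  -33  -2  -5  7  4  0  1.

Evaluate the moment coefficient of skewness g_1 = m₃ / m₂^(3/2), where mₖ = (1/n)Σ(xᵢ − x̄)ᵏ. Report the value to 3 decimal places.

-1.842

x̄ = (6 - 33 - 2 - 5 + 7 + 4 + 0 + 1) / 8 = -2.7500
deviations (xᵢ − x̄): 8.7500, -30.2500, 0.7500, -2.2500, 9.7500, 6.7500, 2.7500, 3.7500
Σ(xᵢ − x̄)² = 1159.5000 ⇒ m₂ = 1159.5000/8 = 144.93750
Σ(xᵢ − x̄)³ = -25713.7500 ⇒ m₃ = -25713.7500/8 = -3214.21875
m₂^(3/2) = 144.93750^(1.5) = 1744.90244
g_1 = m₃ / m₂^(3/2) = -3214.21875 / 1744.90244 ≈ -1.842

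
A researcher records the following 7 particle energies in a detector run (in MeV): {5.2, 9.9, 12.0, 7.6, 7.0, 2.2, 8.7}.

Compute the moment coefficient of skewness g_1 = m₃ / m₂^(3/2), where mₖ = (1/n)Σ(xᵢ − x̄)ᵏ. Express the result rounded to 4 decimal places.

x̄ = (5.2 + 9.9 + 12.0 + 7.6 + 7.0 + 2.2 + 8.7) / 7 = 7.5143
deviations (xᵢ − x̄): -2.3143, 2.3857, 4.4857, 0.0857, -0.5143, -5.3143, 1.1857
Σ(xᵢ − x̄)² = 61.0886 ⇒ m₂ = 61.0886/7 = 8.72694
Σ(xᵢ − x̄)³ = -57.1091 ⇒ m₃ = -57.1091/7 = -8.15844
m₂^(3/2) = 8.72694^(1.5) = 25.78059
g_1 = m₃ / m₂^(3/2) = -8.15844 / 25.78059 ≈ -0.3165

-0.3165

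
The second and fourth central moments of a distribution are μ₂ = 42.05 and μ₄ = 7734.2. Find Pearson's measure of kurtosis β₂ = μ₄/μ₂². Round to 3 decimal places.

μ₂² = 42.05² = 1768.20250
μ₄/μ₂² = 7734.2 / 1768.20250 = 4.37405
β₂ ≈ 4.374

4.374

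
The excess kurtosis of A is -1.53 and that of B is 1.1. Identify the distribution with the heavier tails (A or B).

Higher excess kurtosis ⇒ heavier tails relative to the normal distribution.
-1.53 vs 1.1: the larger is 1.1, so B has heavier tails. (B is leptokurtic — heavier-than-normal tails; the other is platykurtic.)

B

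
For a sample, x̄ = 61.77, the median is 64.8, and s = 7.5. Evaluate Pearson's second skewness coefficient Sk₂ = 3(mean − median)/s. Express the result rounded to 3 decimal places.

Sk₂ = 3(61.77 − 64.8) / 7.5 = 3 × -3.0300 / 7.5
    = -9.0900 / 7.5 ≈ -1.212

-1.212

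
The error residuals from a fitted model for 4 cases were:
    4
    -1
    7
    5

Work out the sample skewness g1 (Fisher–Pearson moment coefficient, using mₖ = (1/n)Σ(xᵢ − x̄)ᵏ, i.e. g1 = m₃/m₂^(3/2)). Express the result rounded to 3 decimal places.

-0.692

x̄ = (4 - 1 + 7 + 5) / 4 = 3.7500
deviations (xᵢ − x̄): 0.2500, -4.7500, 3.2500, 1.2500
Σ(xᵢ − x̄)² = 34.7500 ⇒ m₂ = 34.7500/4 = 8.68750
Σ(xᵢ − x̄)³ = -70.8750 ⇒ m₃ = -70.8750/4 = -17.71875
m₂^(3/2) = 8.68750^(1.5) = 25.60603
g1 = m₃ / m₂^(3/2) = -17.71875 / 25.60603 ≈ -0.692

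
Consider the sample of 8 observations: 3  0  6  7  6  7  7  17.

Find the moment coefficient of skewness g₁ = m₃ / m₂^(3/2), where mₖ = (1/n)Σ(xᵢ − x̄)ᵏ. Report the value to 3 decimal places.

1.030

x̄ = (3 + 0 + 6 + 7 + 6 + 7 + 7 + 17) / 8 = 6.6250
deviations (xᵢ − x̄): -3.6250, -6.6250, -0.6250, 0.3750, -0.6250, 0.3750, 0.3750, 10.3750
Σ(xᵢ − x̄)² = 165.8750 ⇒ m₂ = 165.8750/8 = 20.73438
Σ(xᵢ − x̄)³ = 778.0313 ⇒ m₃ = 778.0313/8 = 97.25391
m₂^(3/2) = 20.73438^(1.5) = 94.41401
g₁ = m₃ / m₂^(3/2) = 97.25391 / 94.41401 ≈ 1.030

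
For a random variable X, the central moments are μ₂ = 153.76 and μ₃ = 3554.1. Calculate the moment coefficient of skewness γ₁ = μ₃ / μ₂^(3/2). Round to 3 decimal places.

σ = √μ₂ = √153.76 = 12.40000
σ³ = μ₂^(3/2) = 1906.62400
γ₁ = μ₃/σ³ = 3554.1 / 1906.62400 ≈ 1.864

1.864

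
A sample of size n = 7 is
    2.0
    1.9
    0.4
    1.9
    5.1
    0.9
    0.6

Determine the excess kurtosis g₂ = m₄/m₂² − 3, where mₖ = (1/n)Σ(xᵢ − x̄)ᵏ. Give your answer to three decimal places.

0.710

x̄ = 1.8286
Σ(xᵢ − x̄)² = 15.1543 ⇒ m₂ = 2.16490
Σ(xᵢ − x̄)⁴ = 121.7256 ⇒ m₄ = 17.38937
m₂² = 4.68678
g₂ = m₄/m₂² − 3 = 3.71030 − 3 ≈ 0.710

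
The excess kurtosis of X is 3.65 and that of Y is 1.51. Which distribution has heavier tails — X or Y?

Higher excess kurtosis ⇒ heavier tails relative to the normal distribution.
3.65 vs 1.51: the larger is 3.65, so X has heavier tails.

X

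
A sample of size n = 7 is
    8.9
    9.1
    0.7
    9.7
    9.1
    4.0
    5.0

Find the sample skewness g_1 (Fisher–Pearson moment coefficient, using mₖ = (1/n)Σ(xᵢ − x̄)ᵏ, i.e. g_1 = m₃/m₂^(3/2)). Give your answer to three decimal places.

-0.713

x̄ = (8.9 + 9.1 + 0.7 + 9.7 + 9.1 + 4.0 + 5.0) / 7 = 6.6429
deviations (xᵢ − x̄): 2.2571, 2.4571, -5.9429, 3.0571, 2.4571, -2.6429, -1.6429
Σ(xᵢ − x̄)² = 71.5171 ⇒ m₂ = 71.5171/7 = 10.21673
Σ(xᵢ − x̄)³ = -163.0386 ⇒ m₃ = -163.0386/7 = -23.29123
m₂^(3/2) = 10.21673^(1.5) = 32.65639
g_1 = m₃ / m₂^(3/2) = -23.29123 / 32.65639 ≈ -0.713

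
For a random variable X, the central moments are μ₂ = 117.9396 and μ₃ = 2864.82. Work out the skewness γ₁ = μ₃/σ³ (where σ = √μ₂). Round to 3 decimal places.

σ = √μ₂ = √117.9396 = 10.86000
σ³ = μ₂^(3/2) = 1280.82406
γ₁ = μ₃/σ³ = 2864.82 / 1280.82406 ≈ 2.237

2.237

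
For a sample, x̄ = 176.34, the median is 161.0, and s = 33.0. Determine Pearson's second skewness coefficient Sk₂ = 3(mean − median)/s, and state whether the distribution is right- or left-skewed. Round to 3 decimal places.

Sk₂ = 3(176.34 − 161.0) / 33.0 = 3 × 15.3400 / 33.0
    = 46.0200 / 33.0 ≈ 1.395
Sk₂ > 0 ⇒ mean > median ⇒ right-skewed (positive skew).

1.395, right-skewed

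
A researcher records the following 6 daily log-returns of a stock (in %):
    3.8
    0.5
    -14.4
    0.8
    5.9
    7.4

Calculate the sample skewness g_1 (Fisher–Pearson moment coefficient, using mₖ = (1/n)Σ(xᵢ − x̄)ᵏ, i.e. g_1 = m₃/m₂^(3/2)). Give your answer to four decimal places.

x̄ = (3.8 + 0.5 - 14.4 + 0.8 + 5.9 + 7.4) / 6 = 0.6667
deviations (xᵢ − x̄): 3.1333, -0.1667, -15.0667, 0.1333, 5.2333, 6.7333
Σ(xᵢ − x̄)² = 309.5933 ⇒ m₂ = 309.5933/6 = 51.59889
Σ(xᵢ − x̄)³ = -2940.8364 ⇒ m₃ = -2940.8364/6 = -490.13941
m₂^(3/2) = 51.59889^(1.5) = 370.64703
g_1 = m₃ / m₂^(3/2) = -490.13941 / 370.64703 ≈ -1.3224

-1.3224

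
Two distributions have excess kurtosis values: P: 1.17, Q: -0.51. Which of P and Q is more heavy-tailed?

P

Higher excess kurtosis ⇒ heavier tails relative to the normal distribution.
1.17 vs -0.51: the larger is 1.17, so P has heavier tails. (P is leptokurtic — heavier-than-normal tails; the other is platykurtic.)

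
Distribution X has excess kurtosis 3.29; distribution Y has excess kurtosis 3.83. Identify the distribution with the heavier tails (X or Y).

Y

Higher excess kurtosis ⇒ heavier tails relative to the normal distribution.
3.29 vs 3.83: the larger is 3.83, so Y has heavier tails.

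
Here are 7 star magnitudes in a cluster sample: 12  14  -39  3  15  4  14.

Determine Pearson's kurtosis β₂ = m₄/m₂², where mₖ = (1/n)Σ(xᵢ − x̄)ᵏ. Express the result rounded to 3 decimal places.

4.566

x̄ = 3.2857
Σ(xᵢ − x̄)² = 2231.4286 ⇒ m₂ = 318.77551
Σ(xᵢ − x̄)⁴ = 3248189.6560 ⇒ m₄ = 464027.09371
m₂² = 101617.82591
β₂ = m₄/m₂² = 464027.09371 / 101617.82591 ≈ 4.566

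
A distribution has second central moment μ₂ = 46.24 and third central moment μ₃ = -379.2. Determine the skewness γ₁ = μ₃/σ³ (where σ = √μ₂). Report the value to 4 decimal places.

-1.2060

σ = √μ₂ = √46.24 = 6.80000
σ³ = μ₂^(3/2) = 314.43200
γ₁ = μ₃/σ³ = -379.2 / 314.43200 ≈ -1.2060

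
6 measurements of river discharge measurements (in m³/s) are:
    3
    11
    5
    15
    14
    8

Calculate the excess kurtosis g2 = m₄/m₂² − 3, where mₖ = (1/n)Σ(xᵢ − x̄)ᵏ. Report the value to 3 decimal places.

-1.484

x̄ = 9.3333
Σ(xᵢ − x̄)² = 117.3333 ⇒ m₂ = 19.55556
Σ(xᵢ − x̄)⁴ = 3477.7778 ⇒ m₄ = 579.62963
m₂² = 382.41975
g2 = m₄/m₂² − 3 = 1.51569 − 3 ≈ -1.484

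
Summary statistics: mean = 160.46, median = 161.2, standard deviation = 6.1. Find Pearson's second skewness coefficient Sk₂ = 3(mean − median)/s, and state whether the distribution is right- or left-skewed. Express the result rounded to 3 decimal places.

-0.364, left-skewed

Sk₂ = 3(160.46 − 161.2) / 6.1 = 3 × -0.7400 / 6.1
    = -2.2200 / 6.1 ≈ -0.364
Sk₂ < 0 ⇒ mean < median ⇒ left-skewed (negative skew).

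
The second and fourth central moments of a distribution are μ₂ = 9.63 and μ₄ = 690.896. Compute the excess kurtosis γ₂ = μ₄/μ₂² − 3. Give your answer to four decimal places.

μ₂² = 9.63² = 92.73690
μ₄/μ₂² = 690.896 / 92.73690 = 7.45007
γ₂ = 7.45007 − 3 ≈ 4.4501

4.4501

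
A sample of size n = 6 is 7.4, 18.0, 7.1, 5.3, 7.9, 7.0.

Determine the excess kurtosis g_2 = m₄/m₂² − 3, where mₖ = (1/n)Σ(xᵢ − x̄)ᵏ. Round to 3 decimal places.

0.960

x̄ = 8.7833
Σ(xᵢ − x̄)² = 105.7883 ⇒ m₂ = 17.63139
Σ(xᵢ − x̄)⁴ = 7385.6221 ⇒ m₄ = 1230.93702
m₂² = 310.86587
g_2 = m₄/m₂² − 3 = 3.95970 − 3 ≈ 0.960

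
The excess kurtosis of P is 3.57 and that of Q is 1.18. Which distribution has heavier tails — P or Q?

P

Higher excess kurtosis ⇒ heavier tails relative to the normal distribution.
3.57 vs 1.18: the larger is 3.57, so P has heavier tails.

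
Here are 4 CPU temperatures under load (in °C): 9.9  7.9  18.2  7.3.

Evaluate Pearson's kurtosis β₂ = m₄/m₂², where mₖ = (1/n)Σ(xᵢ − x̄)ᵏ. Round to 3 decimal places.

2.194

x̄ = 10.8250
Σ(xᵢ − x̄)² = 76.2275 ⇒ m₂ = 19.05687
Σ(xᵢ − x̄)⁴ = 3186.6671 ⇒ m₄ = 796.66676
m₂² = 363.16448
β₂ = m₄/m₂² = 796.66676 / 363.16448 ≈ 2.194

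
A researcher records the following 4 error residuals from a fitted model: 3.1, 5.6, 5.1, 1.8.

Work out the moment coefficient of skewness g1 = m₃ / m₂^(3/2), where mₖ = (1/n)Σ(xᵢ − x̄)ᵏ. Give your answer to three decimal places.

-0.218

x̄ = (3.1 + 5.6 + 5.1 + 1.8) / 4 = 3.9000
deviations (xᵢ − x̄): -0.8000, 1.7000, 1.2000, -2.1000
Σ(xᵢ − x̄)² = 9.3800 ⇒ m₂ = 9.3800/4 = 2.34500
Σ(xᵢ − x̄)³ = -3.1320 ⇒ m₃ = -3.1320/4 = -0.78300
m₂^(3/2) = 2.34500^(1.5) = 3.59099
g1 = m₃ / m₂^(3/2) = -0.78300 / 3.59099 ≈ -0.218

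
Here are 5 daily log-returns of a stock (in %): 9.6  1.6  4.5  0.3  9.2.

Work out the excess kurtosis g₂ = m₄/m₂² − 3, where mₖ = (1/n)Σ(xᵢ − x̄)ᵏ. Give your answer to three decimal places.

x̄ = 5.0400
Σ(xᵢ − x̄)² = 72.6920 ⇒ m₂ = 14.53840
Σ(xᵢ − x̄)⁴ = 1376.7698 ⇒ m₄ = 275.35395
m₂² = 211.36507
g₂ = m₄/m₂² − 3 = 1.30274 − 3 ≈ -1.697

-1.697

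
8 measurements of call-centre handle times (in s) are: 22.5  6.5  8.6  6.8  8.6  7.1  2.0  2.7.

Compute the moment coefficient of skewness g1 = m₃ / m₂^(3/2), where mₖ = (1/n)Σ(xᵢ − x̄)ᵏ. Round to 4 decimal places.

x̄ = (22.5 + 6.5 + 8.6 + 6.8 + 8.6 + 7.1 + 2.0 + 2.7) / 8 = 8.1000
deviations (xᵢ − x̄): 14.4000, -1.6000, 0.5000, -1.3000, 0.5000, -1.0000, -6.1000, -5.4000
Σ(xᵢ − x̄)² = 279.4800 ⇒ m₂ = 279.4800/8 = 34.93500
Σ(xᵢ − x̄)³ = 2594.4960 ⇒ m₃ = 2594.4960/8 = 324.31200
m₂^(3/2) = 34.93500^(1.5) = 206.48624
g1 = m₃ / m₂^(3/2) = 324.31200 / 206.48624 ≈ 1.5706

1.5706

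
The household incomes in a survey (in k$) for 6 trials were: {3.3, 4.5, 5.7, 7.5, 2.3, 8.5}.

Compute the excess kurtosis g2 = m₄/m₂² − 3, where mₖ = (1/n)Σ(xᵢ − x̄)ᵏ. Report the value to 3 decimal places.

x̄ = 5.3000
Σ(xᵢ − x̄)² = 28.8800 ⇒ m₂ = 4.81333
Σ(xᵢ − x̄)⁴ = 225.7184 ⇒ m₄ = 37.61973
m₂² = 23.16818
g2 = m₄/m₂² − 3 = 1.62377 − 3 ≈ -1.376

-1.376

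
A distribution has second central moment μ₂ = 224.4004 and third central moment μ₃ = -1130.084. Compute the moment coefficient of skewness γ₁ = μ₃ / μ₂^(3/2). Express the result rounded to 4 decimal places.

-0.3362

σ = √μ₂ = √224.4004 = 14.98000
σ³ = μ₂^(3/2) = 3361.51799
γ₁ = μ₃/σ³ = -1130.084 / 3361.51799 ≈ -0.3362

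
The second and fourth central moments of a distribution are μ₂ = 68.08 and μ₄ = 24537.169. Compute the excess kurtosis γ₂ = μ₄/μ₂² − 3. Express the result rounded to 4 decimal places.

μ₂² = 68.08² = 4634.88640
μ₄/μ₂² = 24537.169 / 4634.88640 = 5.29402
γ₂ = 5.29402 − 3 ≈ 2.2940

2.2940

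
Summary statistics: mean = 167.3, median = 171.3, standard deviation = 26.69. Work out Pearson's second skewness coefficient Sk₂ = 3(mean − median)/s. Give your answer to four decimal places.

-0.4496

Sk₂ = 3(167.3 − 171.3) / 26.69 = 3 × -4.0000 / 26.69
    = -12.0000 / 26.69 ≈ -0.4496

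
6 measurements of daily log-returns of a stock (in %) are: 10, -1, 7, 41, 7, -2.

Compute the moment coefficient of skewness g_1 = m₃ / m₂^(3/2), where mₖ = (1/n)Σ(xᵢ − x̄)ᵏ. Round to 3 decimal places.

x̄ = (10 - 1 + 7 + 41 + 7 - 2) / 6 = 10.3333
deviations (xᵢ − x̄): -0.3333, -11.3333, -3.3333, 30.6667, -3.3333, -12.3333
Σ(xᵢ − x̄)² = 1243.3333 ⇒ m₂ = 1243.3333/6 = 207.22222
Σ(xᵢ − x̄)³ = 25434.4444 ⇒ m₃ = 25434.4444/6 = 4239.07407
m₂^(3/2) = 207.22222^(1.5) = 2983.00849
g_1 = m₃ / m₂^(3/2) = 4239.07407 / 2983.00849 ≈ 1.421

1.421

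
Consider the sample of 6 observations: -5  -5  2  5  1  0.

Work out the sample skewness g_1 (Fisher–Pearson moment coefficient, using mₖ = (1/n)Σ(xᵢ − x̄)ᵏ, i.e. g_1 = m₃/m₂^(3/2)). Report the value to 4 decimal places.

x̄ = (-5 - 5 + 2 + 5 + 1 + 0) / 6 = -0.3333
deviations (xᵢ − x̄): -4.6667, -4.6667, 2.3333, 5.3333, 1.3333, 0.3333
Σ(xᵢ − x̄)² = 79.3333 ⇒ m₂ = 79.3333/6 = 13.22222
Σ(xᵢ − x̄)³ = -36.4444 ⇒ m₃ = -36.4444/6 = -6.07407
m₂^(3/2) = 13.22222^(1.5) = 48.07914
g_1 = m₃ / m₂^(3/2) = -6.07407 / 48.07914 ≈ -0.1263

-0.1263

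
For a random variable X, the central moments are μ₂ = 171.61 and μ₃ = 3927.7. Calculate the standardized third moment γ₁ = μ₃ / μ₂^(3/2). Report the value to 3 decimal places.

σ = √μ₂ = √171.61 = 13.10000
σ³ = μ₂^(3/2) = 2248.09100
γ₁ = μ₃/σ³ = 3927.7 / 2248.09100 ≈ 1.747

1.747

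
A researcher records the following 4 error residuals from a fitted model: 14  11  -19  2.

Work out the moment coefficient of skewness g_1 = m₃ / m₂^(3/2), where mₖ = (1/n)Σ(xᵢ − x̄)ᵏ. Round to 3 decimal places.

-0.792

x̄ = (14 + 11 - 19 + 2) / 4 = 2.0000
deviations (xᵢ − x̄): 12.0000, 9.0000, -21.0000, 0.0000
Σ(xᵢ − x̄)² = 666.0000 ⇒ m₂ = 666.0000/4 = 166.50000
Σ(xᵢ − x̄)³ = -6804.0000 ⇒ m₃ = -6804.0000/4 = -1701.00000
m₂^(3/2) = 166.50000^(1.5) = 2148.43074
g_1 = m₃ / m₂^(3/2) = -1701.00000 / 2148.43074 ≈ -0.792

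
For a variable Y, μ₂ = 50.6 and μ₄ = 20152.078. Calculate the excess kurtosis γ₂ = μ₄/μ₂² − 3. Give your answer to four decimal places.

4.8708

μ₂² = 50.6² = 2560.36000
μ₄/μ₂² = 20152.078 / 2560.36000 = 7.87080
γ₂ = 7.87080 − 3 ≈ 4.8708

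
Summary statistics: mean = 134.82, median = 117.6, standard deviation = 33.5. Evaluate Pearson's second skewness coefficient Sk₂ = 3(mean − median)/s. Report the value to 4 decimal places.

1.5421

Sk₂ = 3(134.82 − 117.6) / 33.5 = 3 × 17.2200 / 33.5
    = 51.6600 / 33.5 ≈ 1.5421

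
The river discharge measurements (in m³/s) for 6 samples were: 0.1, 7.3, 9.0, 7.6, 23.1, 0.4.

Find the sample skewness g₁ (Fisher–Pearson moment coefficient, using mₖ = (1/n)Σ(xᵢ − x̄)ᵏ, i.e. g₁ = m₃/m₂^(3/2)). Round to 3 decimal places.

0.973

x̄ = (0.1 + 7.3 + 9.0 + 7.6 + 23.1 + 0.4) / 6 = 7.9167
deviations (xᵢ − x̄): -7.8167, -0.6167, 1.0833, -0.3167, 15.1833, -7.5167
Σ(xᵢ − x̄)² = 349.7883 ⇒ m₂ = 349.7883/6 = 58.29806
Σ(xᵢ − x̄)³ = 2598.9796 ⇒ m₃ = 2598.9796/6 = 433.16326
m₂^(3/2) = 58.29806^(1.5) = 445.12410
g₁ = m₃ / m₂^(3/2) = 433.16326 / 445.12410 ≈ 0.973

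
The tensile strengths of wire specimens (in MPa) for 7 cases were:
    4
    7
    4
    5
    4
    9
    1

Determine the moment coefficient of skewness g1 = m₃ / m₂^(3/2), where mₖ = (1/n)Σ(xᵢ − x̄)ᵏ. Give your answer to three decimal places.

0.237

x̄ = (4 + 7 + 4 + 5 + 4 + 9 + 1) / 7 = 4.8571
deviations (xᵢ − x̄): -0.8571, 2.1429, -0.8571, 0.1429, -0.8571, 4.1429, -3.8571
Σ(xᵢ − x̄)² = 38.8571 ⇒ m₂ = 38.8571/7 = 5.55102
Σ(xᵢ − x̄)³ = 21.6735 ⇒ m₃ = 21.6735/7 = 3.09621
m₂^(3/2) = 5.55102^(1.5) = 13.07854
g1 = m₃ / m₂^(3/2) = 3.09621 / 13.07854 ≈ 0.237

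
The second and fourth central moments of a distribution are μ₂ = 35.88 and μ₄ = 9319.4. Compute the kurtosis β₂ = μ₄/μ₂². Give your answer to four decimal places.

μ₂² = 35.88² = 1287.37440
μ₄/μ₂² = 9319.4 / 1287.37440 = 7.23908
β₂ ≈ 7.2391

7.2391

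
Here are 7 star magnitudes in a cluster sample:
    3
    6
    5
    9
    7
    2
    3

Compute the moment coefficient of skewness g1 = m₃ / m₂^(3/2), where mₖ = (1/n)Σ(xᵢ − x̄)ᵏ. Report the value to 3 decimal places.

x̄ = (3 + 6 + 5 + 9 + 7 + 2 + 3) / 7 = 5.0000
deviations (xᵢ − x̄): -2.0000, 1.0000, 0.0000, 4.0000, 2.0000, -3.0000, -2.0000
Σ(xᵢ − x̄)² = 38.0000 ⇒ m₂ = 38.0000/7 = 5.42857
Σ(xᵢ − x̄)³ = 30.0000 ⇒ m₃ = 30.0000/7 = 4.28571
m₂^(3/2) = 5.42857^(1.5) = 12.64819
g1 = m₃ / m₂^(3/2) = 4.28571 / 12.64819 ≈ 0.339

0.339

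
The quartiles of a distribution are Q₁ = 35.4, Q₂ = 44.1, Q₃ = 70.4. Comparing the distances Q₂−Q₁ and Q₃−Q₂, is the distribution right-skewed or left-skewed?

right-skewed

Q₂ − Q₁ = 8.7;  Q₃ − Q₂ = 26.3
Q₃ − Q₂ > Q₂ − Q₁ ⇒ the upper half is more spread out ⇒ right-skewed.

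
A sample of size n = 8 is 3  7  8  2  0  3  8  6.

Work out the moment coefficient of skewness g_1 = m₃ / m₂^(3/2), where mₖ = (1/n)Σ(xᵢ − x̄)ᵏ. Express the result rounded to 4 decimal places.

-0.1813

x̄ = (3 + 7 + 8 + 2 + 0 + 3 + 8 + 6) / 8 = 4.6250
deviations (xᵢ − x̄): -1.6250, 2.3750, 3.3750, -2.6250, -4.6250, -1.6250, 3.3750, 1.3750
Σ(xᵢ − x̄)² = 63.8750 ⇒ m₂ = 63.8750/8 = 7.98438
Σ(xᵢ − x̄)³ = -32.7188 ⇒ m₃ = -32.7188/8 = -4.08984
m₂^(3/2) = 7.98438^(1.5) = 22.56116
g_1 = m₃ / m₂^(3/2) = -4.08984 / 22.56116 ≈ -0.1813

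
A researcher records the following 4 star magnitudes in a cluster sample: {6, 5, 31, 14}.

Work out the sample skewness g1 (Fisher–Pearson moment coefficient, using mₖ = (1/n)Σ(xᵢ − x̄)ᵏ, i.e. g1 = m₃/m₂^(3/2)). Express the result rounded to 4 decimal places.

x̄ = (6 + 5 + 31 + 14) / 4 = 14.0000
deviations (xᵢ − x̄): -8.0000, -9.0000, 17.0000, 0.0000
Σ(xᵢ − x̄)² = 434.0000 ⇒ m₂ = 434.0000/4 = 108.50000
Σ(xᵢ − x̄)³ = 3672.0000 ⇒ m₃ = 3672.0000/4 = 918.00000
m₂^(3/2) = 108.50000^(1.5) = 1130.17217
g1 = m₃ / m₂^(3/2) = 918.00000 / 1130.17217 ≈ 0.8123

0.8123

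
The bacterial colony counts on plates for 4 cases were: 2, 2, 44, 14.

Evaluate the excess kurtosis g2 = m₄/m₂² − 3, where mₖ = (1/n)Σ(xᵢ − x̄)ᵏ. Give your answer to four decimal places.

-0.9103

x̄ = 15.5000
Σ(xᵢ − x̄)² = 1179.0000 ⇒ m₂ = 294.75000
Σ(xᵢ − x̄)⁴ = 726185.2500 ⇒ m₄ = 181546.31250
m₂² = 86877.56250
g2 = m₄/m₂² − 3 = 2.08968 − 3 ≈ -0.9103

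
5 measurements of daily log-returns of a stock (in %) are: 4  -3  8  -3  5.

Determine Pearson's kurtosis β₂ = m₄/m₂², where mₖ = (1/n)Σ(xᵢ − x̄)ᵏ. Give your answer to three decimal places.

x̄ = 2.2000
Σ(xᵢ − x̄)² = 98.8000 ⇒ m₂ = 19.76000
Σ(xᵢ − x̄)⁴ = 2665.9360 ⇒ m₄ = 533.18720
m₂² = 390.45760
β₂ = m₄/m₂² = 533.18720 / 390.45760 ≈ 1.366

1.366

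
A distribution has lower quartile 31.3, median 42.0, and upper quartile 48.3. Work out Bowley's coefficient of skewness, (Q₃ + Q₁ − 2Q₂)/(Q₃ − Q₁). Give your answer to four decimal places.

numerator: Q₃ + Q₁ − 2Q₂ = 48.3 + 31.3 − 2×42.0 = -4.4000
denominator: Q₃ − Q₁ = 48.3 − 31.3 = 17.0000
Bowley skewness = -4.4000 / 17.0000 ≈ -0.2588

-0.2588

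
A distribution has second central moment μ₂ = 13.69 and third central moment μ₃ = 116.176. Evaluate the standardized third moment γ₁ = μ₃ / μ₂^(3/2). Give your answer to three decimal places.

2.294

σ = √μ₂ = √13.69 = 3.70000
σ³ = μ₂^(3/2) = 50.65300
γ₁ = μ₃/σ³ = 116.176 / 50.65300 ≈ 2.294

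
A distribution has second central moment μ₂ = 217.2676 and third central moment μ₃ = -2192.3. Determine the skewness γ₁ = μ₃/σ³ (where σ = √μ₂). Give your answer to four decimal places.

σ = √μ₂ = √217.2676 = 14.74000
σ³ = μ₂^(3/2) = 3202.52442
γ₁ = μ₃/σ³ = -2192.3 / 3202.52442 ≈ -0.6846

-0.6846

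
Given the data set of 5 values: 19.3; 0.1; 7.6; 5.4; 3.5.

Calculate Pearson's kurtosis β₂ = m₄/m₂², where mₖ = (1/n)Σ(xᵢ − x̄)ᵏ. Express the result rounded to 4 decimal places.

2.6536

x̄ = 7.1800
Σ(xᵢ − x̄)² = 213.9080 ⇒ m₂ = 42.78160
Σ(xᵢ − x̄)⁴ = 24284.0872 ⇒ m₄ = 4856.81744
m₂² = 1830.26530
β₂ = m₄/m₂² = 4856.81744 / 1830.26530 ≈ 2.6536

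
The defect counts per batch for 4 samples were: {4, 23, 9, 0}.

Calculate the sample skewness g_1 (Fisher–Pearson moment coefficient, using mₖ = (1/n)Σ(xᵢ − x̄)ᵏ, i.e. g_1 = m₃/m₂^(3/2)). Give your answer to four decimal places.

x̄ = (4 + 23 + 9 + 0) / 4 = 9.0000
deviations (xᵢ − x̄): -5.0000, 14.0000, 0.0000, -9.0000
Σ(xᵢ − x̄)² = 302.0000 ⇒ m₂ = 302.0000/4 = 75.50000
Σ(xᵢ − x̄)³ = 1890.0000 ⇒ m₃ = 1890.0000/4 = 472.50000
m₂^(3/2) = 75.50000^(1.5) = 656.02506
g_1 = m₃ / m₂^(3/2) = 472.50000 / 656.02506 ≈ 0.7202

0.7202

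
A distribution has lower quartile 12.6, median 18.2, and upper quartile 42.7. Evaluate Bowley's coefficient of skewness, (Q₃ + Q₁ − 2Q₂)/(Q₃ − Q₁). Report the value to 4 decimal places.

numerator: Q₃ + Q₁ − 2Q₂ = 42.7 + 12.6 − 2×18.2 = 18.9000
denominator: Q₃ − Q₁ = 42.7 − 12.6 = 30.1000
Bowley skewness = 18.9000 / 30.1000 ≈ 0.6279

0.6279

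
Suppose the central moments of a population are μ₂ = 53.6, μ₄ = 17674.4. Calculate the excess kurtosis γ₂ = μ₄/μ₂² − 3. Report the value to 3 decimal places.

3.152

μ₂² = 53.6² = 2872.96000
μ₄/μ₂² = 17674.4 / 2872.96000 = 6.15198
γ₂ = 6.15198 − 3 ≈ 3.152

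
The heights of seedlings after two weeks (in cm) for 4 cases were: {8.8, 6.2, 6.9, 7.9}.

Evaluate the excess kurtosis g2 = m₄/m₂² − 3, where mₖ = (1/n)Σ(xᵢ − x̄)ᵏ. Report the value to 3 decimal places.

x̄ = 7.4500
Σ(xᵢ − x̄)² = 3.8900 ⇒ m₂ = 0.97250
Σ(xᵢ − x̄)⁴ = 5.8954 ⇒ m₄ = 1.47386
m₂² = 0.94576
g2 = m₄/m₂² − 3 = 1.55839 − 3 ≈ -1.442

-1.442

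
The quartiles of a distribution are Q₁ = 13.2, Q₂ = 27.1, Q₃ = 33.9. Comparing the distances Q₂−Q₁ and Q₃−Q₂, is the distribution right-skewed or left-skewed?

left-skewed

Q₂ − Q₁ = 13.9;  Q₃ − Q₂ = 6.8
Q₂ − Q₁ > Q₃ − Q₂ ⇒ the lower half is more spread out ⇒ left-skewed.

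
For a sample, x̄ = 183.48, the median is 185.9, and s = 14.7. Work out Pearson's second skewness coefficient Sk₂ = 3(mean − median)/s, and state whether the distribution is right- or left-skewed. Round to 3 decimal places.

Sk₂ = 3(183.48 − 185.9) / 14.7 = 3 × -2.4200 / 14.7
    = -7.2600 / 14.7 ≈ -0.494
Sk₂ < 0 ⇒ mean < median ⇒ left-skewed (negative skew).

-0.494, left-skewed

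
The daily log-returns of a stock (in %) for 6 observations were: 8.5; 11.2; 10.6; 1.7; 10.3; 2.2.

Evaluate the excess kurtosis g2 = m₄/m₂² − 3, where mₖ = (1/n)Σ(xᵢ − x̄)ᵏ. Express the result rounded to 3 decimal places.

-1.510

x̄ = 7.4167
Σ(xᵢ − x̄)² = 93.8283 ⇒ m₂ = 15.63806
Σ(xᵢ − x̄)⁴ = 2186.6442 ⇒ m₄ = 364.44070
m₂² = 244.54878
g2 = m₄/m₂² − 3 = 1.49026 − 3 ≈ -1.510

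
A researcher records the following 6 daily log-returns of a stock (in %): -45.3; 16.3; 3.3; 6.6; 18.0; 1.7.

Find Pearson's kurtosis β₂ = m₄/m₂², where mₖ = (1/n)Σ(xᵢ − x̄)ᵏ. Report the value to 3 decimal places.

x̄ = 0.1000
Σ(xᵢ − x̄)² = 2699.0600 ⇒ m₂ = 449.84333
Σ(xᵢ − x̄)⁴ = 4421814.3410 ⇒ m₄ = 736969.05683
m₂² = 202359.02454
β₂ = m₄/m₂² = 736969.05683 / 202359.02454 ≈ 3.642

3.642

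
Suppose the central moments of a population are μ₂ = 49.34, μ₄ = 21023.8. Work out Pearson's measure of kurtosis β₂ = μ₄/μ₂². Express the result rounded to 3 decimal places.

μ₂² = 49.34² = 2434.43560
μ₄/μ₂² = 21023.8 / 2434.43560 = 8.63601
β₂ ≈ 8.636

8.636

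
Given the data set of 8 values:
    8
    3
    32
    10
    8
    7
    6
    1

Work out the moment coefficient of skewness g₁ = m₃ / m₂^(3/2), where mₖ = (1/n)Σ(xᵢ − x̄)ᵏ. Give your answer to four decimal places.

1.8486

x̄ = (8 + 3 + 32 + 10 + 8 + 7 + 6 + 1) / 8 = 9.3750
deviations (xᵢ − x̄): -1.3750, -6.3750, 22.6250, 0.6250, -1.3750, -2.3750, -3.3750, -8.3750
Σ(xᵢ − x̄)² = 643.8750 ⇒ m₂ = 643.8750/8 = 80.48438
Σ(xᵢ − x̄)³ = 10678.2188 ⇒ m₃ = 10678.2188/8 = 1334.77734
m₂^(3/2) = 80.48438^(1.5) = 722.05015
g₁ = m₃ / m₂^(3/2) = 1334.77734 / 722.05015 ≈ 1.8486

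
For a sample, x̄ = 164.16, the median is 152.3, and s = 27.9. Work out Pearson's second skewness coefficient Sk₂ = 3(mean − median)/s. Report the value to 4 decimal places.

Sk₂ = 3(164.16 − 152.3) / 27.9 = 3 × 11.8600 / 27.9
    = 35.5800 / 27.9 ≈ 1.2753

1.2753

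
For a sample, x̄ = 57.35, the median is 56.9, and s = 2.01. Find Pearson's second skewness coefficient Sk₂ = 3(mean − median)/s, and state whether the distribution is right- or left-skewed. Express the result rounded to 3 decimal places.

0.672, right-skewed

Sk₂ = 3(57.35 − 56.9) / 2.01 = 3 × 0.4500 / 2.01
    = 1.3500 / 2.01 ≈ 0.672
Sk₂ > 0 ⇒ mean > median ⇒ right-skewed (positive skew).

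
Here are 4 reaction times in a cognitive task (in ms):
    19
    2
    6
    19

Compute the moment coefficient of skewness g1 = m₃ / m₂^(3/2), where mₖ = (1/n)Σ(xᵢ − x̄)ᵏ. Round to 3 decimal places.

x̄ = (19 + 2 + 6 + 19) / 4 = 11.5000
deviations (xᵢ − x̄): 7.5000, -9.5000, -5.5000, 7.5000
Σ(xᵢ − x̄)² = 233.0000 ⇒ m₂ = 233.0000/4 = 58.25000
Σ(xᵢ − x̄)³ = -180.0000 ⇒ m₃ = -180.0000/4 = -45.00000
m₂^(3/2) = 58.25000^(1.5) = 444.57383
g1 = m₃ / m₂^(3/2) = -45.00000 / 444.57383 ≈ -0.101

-0.101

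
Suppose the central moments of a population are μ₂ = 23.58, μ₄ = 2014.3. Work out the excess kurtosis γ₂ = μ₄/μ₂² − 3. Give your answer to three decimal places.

0.623

μ₂² = 23.58² = 556.01640
μ₄/μ₂² = 2014.3 / 556.01640 = 3.62273
γ₂ = 3.62273 − 3 ≈ 0.623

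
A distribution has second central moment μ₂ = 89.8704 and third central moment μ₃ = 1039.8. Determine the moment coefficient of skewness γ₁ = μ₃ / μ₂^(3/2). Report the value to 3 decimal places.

σ = √μ₂ = √89.8704 = 9.48000
σ³ = μ₂^(3/2) = 851.97139
γ₁ = μ₃/σ³ = 1039.8 / 851.97139 ≈ 1.220

1.220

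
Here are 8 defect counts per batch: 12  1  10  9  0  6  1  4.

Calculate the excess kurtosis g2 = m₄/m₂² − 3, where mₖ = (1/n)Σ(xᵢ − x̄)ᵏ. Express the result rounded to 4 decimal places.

x̄ = 5.3750
Σ(xᵢ − x̄)² = 147.8750 ⇒ m₂ = 18.48438
Σ(xᵢ − x̄)⁴ = 4127.7441 ⇒ m₄ = 515.96802
m₂² = 341.67212
g2 = m₄/m₂² − 3 = 1.51013 − 3 ≈ -1.4899

-1.4899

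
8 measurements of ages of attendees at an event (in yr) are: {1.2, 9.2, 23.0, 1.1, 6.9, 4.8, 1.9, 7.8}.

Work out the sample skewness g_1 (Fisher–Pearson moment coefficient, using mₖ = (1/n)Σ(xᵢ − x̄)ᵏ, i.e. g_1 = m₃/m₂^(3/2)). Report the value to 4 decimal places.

1.4763

x̄ = (1.2 + 9.2 + 23.0 + 1.1 + 6.9 + 4.8 + 1.9 + 7.8) / 8 = 6.9875
deviations (xᵢ − x̄): -5.7875, 2.2125, 16.0125, -5.8875, -0.0875, -2.1875, -5.0875, 0.8125
Σ(xᵢ − x̄)² = 360.7887 ⇒ m₂ = 360.7887/8 = 45.09859
Σ(xᵢ − x̄)³ = 3576.8986 ⇒ m₃ = 3576.8986/8 = 447.11232
m₂^(3/2) = 45.09859^(1.5) = 302.86180
g_1 = m₃ / m₂^(3/2) = 447.11232 / 302.86180 ≈ 1.4763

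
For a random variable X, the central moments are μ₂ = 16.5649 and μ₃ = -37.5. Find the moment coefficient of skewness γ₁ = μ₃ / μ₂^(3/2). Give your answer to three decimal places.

-0.556

σ = √μ₂ = √16.5649 = 4.07000
σ³ = μ₂^(3/2) = 67.41914
γ₁ = μ₃/σ³ = -37.5 / 67.41914 ≈ -0.556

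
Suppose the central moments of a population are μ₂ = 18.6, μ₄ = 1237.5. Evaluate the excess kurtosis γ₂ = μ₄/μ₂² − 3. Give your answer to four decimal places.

μ₂² = 18.6² = 345.96000
μ₄/μ₂² = 1237.5 / 345.96000 = 3.57700
γ₂ = 3.57700 − 3 ≈ 0.5770

0.5770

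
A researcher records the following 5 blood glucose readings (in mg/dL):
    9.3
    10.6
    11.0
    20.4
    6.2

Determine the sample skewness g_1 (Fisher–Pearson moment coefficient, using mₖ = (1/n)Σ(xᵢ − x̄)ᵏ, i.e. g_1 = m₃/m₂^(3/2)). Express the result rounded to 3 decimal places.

1.011

x̄ = (9.3 + 10.6 + 11.0 + 20.4 + 6.2) / 5 = 11.5000
deviations (xᵢ − x̄): -2.2000, -0.9000, -0.5000, 8.9000, -5.3000
Σ(xᵢ − x̄)² = 113.2000 ⇒ m₂ = 113.2000/5 = 22.64000
Σ(xᵢ − x̄)³ = 544.5900 ⇒ m₃ = 544.5900/5 = 108.91800
m₂^(3/2) = 22.64000^(1.5) = 107.72454
g_1 = m₃ / m₂^(3/2) = 108.91800 / 107.72454 ≈ 1.011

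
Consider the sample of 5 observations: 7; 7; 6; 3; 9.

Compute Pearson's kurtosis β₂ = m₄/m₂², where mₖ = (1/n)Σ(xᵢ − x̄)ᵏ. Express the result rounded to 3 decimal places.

2.436

x̄ = 6.4000
Σ(xᵢ − x̄)² = 19.2000 ⇒ m₂ = 3.84000
Σ(xᵢ − x̄)⁴ = 179.6160 ⇒ m₄ = 35.92320
m₂² = 14.74560
β₂ = m₄/m₂² = 35.92320 / 14.74560 ≈ 2.436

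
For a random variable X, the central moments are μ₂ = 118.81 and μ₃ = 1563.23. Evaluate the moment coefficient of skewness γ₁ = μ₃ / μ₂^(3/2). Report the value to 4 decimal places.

1.2071

σ = √μ₂ = √118.81 = 10.90000
σ³ = μ₂^(3/2) = 1295.02900
γ₁ = μ₃/σ³ = 1563.23 / 1295.02900 ≈ 1.2071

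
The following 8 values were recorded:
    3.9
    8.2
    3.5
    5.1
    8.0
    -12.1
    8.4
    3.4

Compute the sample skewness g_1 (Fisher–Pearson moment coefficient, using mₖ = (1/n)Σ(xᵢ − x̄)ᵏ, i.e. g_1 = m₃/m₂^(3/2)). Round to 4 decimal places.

-1.8063

x̄ = (3.9 + 8.2 + 3.5 + 5.1 + 8.0 - 12.1 + 8.4 + 3.4) / 8 = 3.5500
deviations (xᵢ − x̄): 0.3500, 4.6500, -0.0500, 1.5500, 4.4500, -15.6500, 4.8500, -0.1500
Σ(xᵢ − x̄)² = 312.4200 ⇒ m₂ = 312.4200/8 = 39.05250
Σ(xᵢ − x̄)³ = -3526.5240 ⇒ m₃ = -3526.5240/8 = -440.81550
m₂^(3/2) = 39.05250^(1.5) = 244.04688
g_1 = m₃ / m₂^(3/2) = -440.81550 / 244.04688 ≈ -1.8063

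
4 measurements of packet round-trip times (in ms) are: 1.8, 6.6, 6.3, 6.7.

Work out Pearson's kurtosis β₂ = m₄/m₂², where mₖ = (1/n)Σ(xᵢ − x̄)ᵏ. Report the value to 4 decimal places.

2.3192

x̄ = 5.3500
Σ(xᵢ − x̄)² = 16.8900 ⇒ m₂ = 4.22250
Σ(xᵢ − x̄)⁴ = 165.4004 ⇒ m₄ = 41.35011
m₂² = 17.82951
β₂ = m₄/m₂² = 41.35011 / 17.82951 ≈ 2.3192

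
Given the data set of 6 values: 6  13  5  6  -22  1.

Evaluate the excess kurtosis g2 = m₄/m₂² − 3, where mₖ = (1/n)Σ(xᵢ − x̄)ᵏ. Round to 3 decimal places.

0.568

x̄ = 1.5000
Σ(xᵢ − x̄)² = 737.5000 ⇒ m₂ = 122.91667
Σ(xᵢ − x̄)⁴ = 323440.3750 ⇒ m₄ = 53906.72917
m₂² = 15108.50694
g2 = m₄/m₂² − 3 = 3.56797 − 3 ≈ 0.568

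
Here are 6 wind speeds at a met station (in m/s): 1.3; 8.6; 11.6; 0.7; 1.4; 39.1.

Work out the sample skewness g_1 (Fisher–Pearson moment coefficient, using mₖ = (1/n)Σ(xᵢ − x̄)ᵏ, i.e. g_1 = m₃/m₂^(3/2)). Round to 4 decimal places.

x̄ = (1.3 + 8.6 + 11.6 + 0.7 + 1.4 + 39.1) / 6 = 10.4500
deviations (xᵢ − x̄): -9.1500, -1.8500, 1.1500, -9.7500, -9.0500, 28.6500
Σ(xᵢ − x̄)² = 1086.2550 ⇒ m₂ = 1086.2550/6 = 181.04250
Σ(xᵢ − x̄)³ = 21077.6160 ⇒ m₃ = 21077.6160/6 = 3512.93600
m₂^(3/2) = 181.04250^(1.5) = 2435.96367
g_1 = m₃ / m₂^(3/2) = 3512.93600 / 2435.96367 ≈ 1.4421

1.4421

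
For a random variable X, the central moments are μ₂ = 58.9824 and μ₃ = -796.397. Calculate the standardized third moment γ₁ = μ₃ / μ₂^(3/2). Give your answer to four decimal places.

-1.7581

σ = √μ₂ = √58.9824 = 7.68000
σ³ = μ₂^(3/2) = 452.98483
γ₁ = μ₃/σ³ = -796.397 / 452.98483 ≈ -1.7581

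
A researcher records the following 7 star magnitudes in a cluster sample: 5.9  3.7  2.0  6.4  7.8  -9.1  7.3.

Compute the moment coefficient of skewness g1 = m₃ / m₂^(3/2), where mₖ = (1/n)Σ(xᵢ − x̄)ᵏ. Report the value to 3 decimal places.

-1.574

x̄ = (5.9 + 3.7 + 2.0 + 6.4 + 7.8 - 9.1 + 7.3) / 7 = 3.4286
deviations (xᵢ − x̄): 2.4714, 0.2714, -1.4286, 2.9714, 4.3714, -12.5286, 3.8714
Σ(xᵢ − x̄)² = 208.1143 ⇒ m₂ = 208.1143/7 = 29.73061
Σ(xᵢ − x̄)³ = -1786.5525 ⇒ m₃ = -1786.5525/7 = -255.22179
m₂^(3/2) = 29.73061^(1.5) = 162.10850
g1 = m₃ / m₂^(3/2) = -255.22179 / 162.10850 ≈ -1.574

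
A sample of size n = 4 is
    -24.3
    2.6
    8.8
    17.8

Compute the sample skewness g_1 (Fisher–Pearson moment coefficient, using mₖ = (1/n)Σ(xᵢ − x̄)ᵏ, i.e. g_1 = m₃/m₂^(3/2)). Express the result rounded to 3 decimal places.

-0.752

x̄ = (-24.3 + 2.6 + 8.8 + 17.8) / 4 = 1.2250
deviations (xᵢ − x̄): -25.5250, 1.3750, 7.5750, 16.5750
Σ(xᵢ − x̄)² = 985.5275 ⇒ m₂ = 985.5275/4 = 246.38188
Σ(xᵢ − x̄)³ = -11639.2736 ⇒ m₃ = -11639.2736/4 = -2909.81841
m₂^(3/2) = 246.38188^(1.5) = 3867.34694
g_1 = m₃ / m₂^(3/2) = -2909.81841 / 3867.34694 ≈ -0.752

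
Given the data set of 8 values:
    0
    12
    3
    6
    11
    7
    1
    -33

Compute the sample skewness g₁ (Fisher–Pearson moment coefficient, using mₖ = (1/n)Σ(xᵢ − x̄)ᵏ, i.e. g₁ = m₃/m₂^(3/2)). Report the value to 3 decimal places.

-1.862

x̄ = (0 + 12 + 3 + 6 + 11 + 7 + 1 - 33) / 8 = 0.8750
deviations (xᵢ − x̄): -0.8750, 11.1250, 2.1250, 5.1250, 10.1250, 6.1250, 0.1250, -33.8750
Σ(xᵢ − x̄)² = 1442.8750 ⇒ m₂ = 1442.8750/8 = 180.35938
Σ(xᵢ − x̄)³ = -36083.9063 ⇒ m₃ = -36083.9063/8 = -4510.48828
m₂^(3/2) = 180.35938^(1.5) = 2422.18931
g₁ = m₃ / m₂^(3/2) = -4510.48828 / 2422.18931 ≈ -1.862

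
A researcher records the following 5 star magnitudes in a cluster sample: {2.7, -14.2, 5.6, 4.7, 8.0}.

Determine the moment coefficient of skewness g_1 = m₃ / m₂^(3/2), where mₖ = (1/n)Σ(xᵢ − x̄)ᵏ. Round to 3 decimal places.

-1.330

x̄ = (2.7 - 14.2 + 5.6 + 4.7 + 8.0) / 5 = 1.3600
deviations (xᵢ − x̄): 1.3400, -15.5600, 4.2400, 3.3400, 6.6400
Σ(xᵢ − x̄)² = 317.1320 ⇒ m₂ = 317.1320/5 = 63.42640
Σ(xᵢ − x̄)³ = -3358.6418 ⇒ m₃ = -3358.6418/5 = -671.72837
m₂^(3/2) = 63.42640^(1.5) = 505.13225
g_1 = m₃ / m₂^(3/2) = -671.72837 / 505.13225 ≈ -1.330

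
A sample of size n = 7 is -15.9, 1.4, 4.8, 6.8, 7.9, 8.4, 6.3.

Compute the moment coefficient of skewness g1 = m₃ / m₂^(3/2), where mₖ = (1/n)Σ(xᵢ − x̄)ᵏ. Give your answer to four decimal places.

-1.7519

x̄ = (-15.9 + 1.4 + 4.8 + 6.8 + 7.9 + 8.4 + 6.3) / 7 = 2.8143
deviations (xᵢ − x̄): -18.7143, -1.4143, 1.9857, 3.9857, 5.0857, 5.5857, 3.4857
Σ(xᵢ − x̄)² = 441.2686 ⇒ m₂ = 441.2686/7 = 63.03837
Σ(xᵢ − x̄)³ = -6137.7165 ⇒ m₃ = -6137.7165/7 = -876.81665
m₂^(3/2) = 63.03837^(1.5) = 500.50386
g1 = m₃ / m₂^(3/2) = -876.81665 / 500.50386 ≈ -1.7519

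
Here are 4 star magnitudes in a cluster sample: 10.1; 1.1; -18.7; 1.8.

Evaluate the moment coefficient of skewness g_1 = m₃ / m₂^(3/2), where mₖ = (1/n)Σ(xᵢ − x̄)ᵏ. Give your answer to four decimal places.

-0.7539

x̄ = (10.1 + 1.1 - 18.7 + 1.8) / 4 = -1.4250
deviations (xᵢ − x̄): 11.5250, 2.5250, -17.2750, 3.2250
Σ(xᵢ − x̄)² = 448.0275 ⇒ m₂ = 448.0275/4 = 112.00687
Σ(xᵢ − x̄)³ = -3574.8469 ⇒ m₃ = -3574.8469/4 = -893.71172
m₂^(3/2) = 112.00687^(1.5) = 1185.40573
g_1 = m₃ / m₂^(3/2) = -893.71172 / 1185.40573 ≈ -0.7539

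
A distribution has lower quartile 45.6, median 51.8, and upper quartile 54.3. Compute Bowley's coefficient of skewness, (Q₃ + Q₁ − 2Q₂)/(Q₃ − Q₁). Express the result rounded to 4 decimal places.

-0.4253

numerator: Q₃ + Q₁ − 2Q₂ = 54.3 + 45.6 − 2×51.8 = -3.7000
denominator: Q₃ − Q₁ = 54.3 − 45.6 = 8.7000
Bowley skewness = -3.7000 / 8.7000 ≈ -0.4253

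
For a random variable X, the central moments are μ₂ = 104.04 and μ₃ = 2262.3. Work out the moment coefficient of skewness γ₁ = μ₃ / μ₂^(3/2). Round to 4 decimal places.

2.1318

σ = √μ₂ = √104.04 = 10.20000
σ³ = μ₂^(3/2) = 1061.20800
γ₁ = μ₃/σ³ = 2262.3 / 1061.20800 ≈ 2.1318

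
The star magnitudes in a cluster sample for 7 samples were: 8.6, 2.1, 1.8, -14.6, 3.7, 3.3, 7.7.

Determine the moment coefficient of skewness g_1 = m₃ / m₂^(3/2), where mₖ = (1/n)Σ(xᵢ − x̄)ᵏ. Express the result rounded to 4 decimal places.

x̄ = (8.6 + 2.1 + 1.8 - 14.6 + 3.7 + 3.3 + 7.7) / 7 = 1.8000
deviations (xᵢ − x̄): 6.8000, 0.3000, 0.0000, -16.4000, 1.9000, 1.5000, 5.9000
Σ(xᵢ − x̄)² = 355.9600 ⇒ m₂ = 355.9600/7 = 50.85143
Σ(xᵢ − x̄)³ = -3880.8720 ⇒ m₃ = -3880.8720/7 = -554.41029
m₂^(3/2) = 50.85143^(1.5) = 362.62249
g_1 = m₃ / m₂^(3/2) = -554.41029 / 362.62249 ≈ -1.5289

-1.5289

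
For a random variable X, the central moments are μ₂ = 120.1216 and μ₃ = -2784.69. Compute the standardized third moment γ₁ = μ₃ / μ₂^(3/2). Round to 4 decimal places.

σ = √μ₂ = √120.1216 = 10.96000
σ³ = μ₂^(3/2) = 1316.53274
γ₁ = μ₃/σ³ = -2784.69 / 1316.53274 ≈ -2.1152

-2.1152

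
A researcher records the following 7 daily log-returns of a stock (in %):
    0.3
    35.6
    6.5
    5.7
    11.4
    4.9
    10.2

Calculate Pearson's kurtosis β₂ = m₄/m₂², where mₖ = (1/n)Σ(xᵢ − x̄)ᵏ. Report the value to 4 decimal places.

x̄ = 10.6571
Σ(xᵢ − x̄)² = 805.1771 ⇒ m₂ = 115.02531
Σ(xᵢ − x̄)⁴ = 400574.1643 ⇒ m₄ = 57224.88062
m₂² = 13230.82105
β₂ = m₄/m₂² = 57224.88062 / 13230.82105 ≈ 4.3251

4.3251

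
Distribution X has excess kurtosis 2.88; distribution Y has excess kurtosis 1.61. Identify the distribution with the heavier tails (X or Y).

X

Higher excess kurtosis ⇒ heavier tails relative to the normal distribution.
2.88 vs 1.61: the larger is 2.88, so X has heavier tails.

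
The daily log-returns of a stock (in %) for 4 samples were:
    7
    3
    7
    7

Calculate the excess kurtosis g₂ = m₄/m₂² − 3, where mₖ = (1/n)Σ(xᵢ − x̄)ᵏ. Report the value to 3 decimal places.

x̄ = 6.0000
Σ(xᵢ − x̄)² = 12.0000 ⇒ m₂ = 3.00000
Σ(xᵢ − x̄)⁴ = 84.0000 ⇒ m₄ = 21.00000
m₂² = 9.00000
g₂ = m₄/m₂² − 3 = 2.33333 − 3 ≈ -0.667

-0.667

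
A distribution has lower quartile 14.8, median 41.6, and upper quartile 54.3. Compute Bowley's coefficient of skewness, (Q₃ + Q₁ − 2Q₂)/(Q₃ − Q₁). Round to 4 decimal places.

-0.3570

numerator: Q₃ + Q₁ − 2Q₂ = 54.3 + 14.8 − 2×41.6 = -14.1000
denominator: Q₃ − Q₁ = 54.3 − 14.8 = 39.5000
Bowley skewness = -14.1000 / 39.5000 ≈ -0.3570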